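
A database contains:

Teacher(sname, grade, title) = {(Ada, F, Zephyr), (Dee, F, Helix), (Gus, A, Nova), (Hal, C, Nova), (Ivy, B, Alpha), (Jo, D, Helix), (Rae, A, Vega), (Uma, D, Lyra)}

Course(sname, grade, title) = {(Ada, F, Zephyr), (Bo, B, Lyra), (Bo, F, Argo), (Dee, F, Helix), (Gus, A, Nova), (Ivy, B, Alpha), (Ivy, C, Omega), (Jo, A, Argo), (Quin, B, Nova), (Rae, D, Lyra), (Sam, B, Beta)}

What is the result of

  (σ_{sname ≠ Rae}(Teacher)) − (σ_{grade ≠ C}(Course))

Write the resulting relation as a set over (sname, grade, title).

{(Hal, C, Nova), (Jo, D, Helix), (Uma, D, Lyra)}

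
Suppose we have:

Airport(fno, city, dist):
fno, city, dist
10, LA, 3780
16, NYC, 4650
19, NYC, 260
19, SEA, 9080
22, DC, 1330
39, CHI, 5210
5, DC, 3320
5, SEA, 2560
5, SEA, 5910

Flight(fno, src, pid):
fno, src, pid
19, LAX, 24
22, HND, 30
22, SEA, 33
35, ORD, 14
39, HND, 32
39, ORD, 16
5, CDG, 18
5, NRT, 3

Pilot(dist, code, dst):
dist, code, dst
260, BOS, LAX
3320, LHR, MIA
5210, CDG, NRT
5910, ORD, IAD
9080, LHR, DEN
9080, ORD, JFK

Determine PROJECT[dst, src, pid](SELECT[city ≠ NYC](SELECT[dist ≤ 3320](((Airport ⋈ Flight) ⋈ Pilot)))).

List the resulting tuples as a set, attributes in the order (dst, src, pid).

{(MIA, CDG, 18), (MIA, NRT, 3)}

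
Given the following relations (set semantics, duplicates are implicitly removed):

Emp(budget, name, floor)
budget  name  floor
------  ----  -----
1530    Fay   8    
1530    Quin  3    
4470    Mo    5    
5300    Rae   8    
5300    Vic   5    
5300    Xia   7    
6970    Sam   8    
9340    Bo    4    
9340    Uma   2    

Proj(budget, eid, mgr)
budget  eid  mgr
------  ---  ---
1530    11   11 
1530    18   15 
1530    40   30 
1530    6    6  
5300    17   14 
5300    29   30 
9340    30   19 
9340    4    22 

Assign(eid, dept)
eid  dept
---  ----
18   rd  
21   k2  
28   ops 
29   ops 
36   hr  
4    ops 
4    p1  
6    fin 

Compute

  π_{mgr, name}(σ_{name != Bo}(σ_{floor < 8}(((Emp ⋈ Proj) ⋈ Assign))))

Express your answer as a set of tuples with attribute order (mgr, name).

Joining Emp and Proj on budget yields {(1530, Fay, 8, 11, 11), (1530, Fay, 8, 18, 15), (1530, Fay, 8, 40, 30), (1530, Fay, 8, 6, 6), (1530, Quin, 3, 11, 11), (1530, Quin, 3, 18, 15), (1530, Quin, 3, 40, 30), (1530, Quin, 3, 6, 6), (5300, Rae, 8, 17, 14), (5300, Rae, 8, 29, 30), (5300, Vic, 5, 17, 14), (5300, Vic, 5, 29, 30), (5300, Xia, 7, 17, 14), (5300, Xia, 7, 29, 30), (9340, Bo, 4, 30, 19), (9340, Bo, 4, 4, 22), (9340, Uma, 2, 30, 19), (9340, Uma, 2, 4, 22)}.
Joining (Emp ⋈ Proj) and Assign on eid yields {(1530, Fay, 8, 18, 15, rd), (1530, Fay, 8, 6, 6, fin), (1530, Quin, 3, 18, 15, rd), (1530, Quin, 3, 6, 6, fin), (5300, Rae, 8, 29, 30, ops), (5300, Vic, 5, 29, 30, ops), (5300, Xia, 7, 29, 30, ops), (9340, Bo, 4, 4, 22, ops), (9340, Bo, 4, 4, 22, p1), (9340, Uma, 2, 4, 22, ops), (9340, Uma, 2, 4, 22, p1)}.
Selection floor < 8: {(1530, Quin, 3, 18, 15, rd), (1530, Quin, 3, 6, 6, fin), (5300, Vic, 5, 29, 30, ops), (5300, Xia, 7, 29, 30, ops), (9340, Bo, 4, 4, 22, ops), (9340, Bo, 4, 4, 22, p1), (9340, Uma, 2, 4, 22, ops), (9340, Uma, 2, 4, 22, p1)}
Selection name != Bo: {(1530, Quin, 3, 18, 15, rd), (1530, Quin, 3, 6, 6, fin), (5300, Vic, 5, 29, 30, ops), (5300, Xia, 7, 29, 30, ops), (9340, Uma, 2, 4, 22, ops), (9340, Uma, 2, 4, 22, p1)}
π[mgr, name]: project onto (mgr, name) (1 duplicate(s) eliminated) → {(15, Quin), (22, Uma), (30, Vic), (30, Xia), (6, Quin)}

{(15, Quin), (22, Uma), (30, Vic), (30, Xia), (6, Quin)}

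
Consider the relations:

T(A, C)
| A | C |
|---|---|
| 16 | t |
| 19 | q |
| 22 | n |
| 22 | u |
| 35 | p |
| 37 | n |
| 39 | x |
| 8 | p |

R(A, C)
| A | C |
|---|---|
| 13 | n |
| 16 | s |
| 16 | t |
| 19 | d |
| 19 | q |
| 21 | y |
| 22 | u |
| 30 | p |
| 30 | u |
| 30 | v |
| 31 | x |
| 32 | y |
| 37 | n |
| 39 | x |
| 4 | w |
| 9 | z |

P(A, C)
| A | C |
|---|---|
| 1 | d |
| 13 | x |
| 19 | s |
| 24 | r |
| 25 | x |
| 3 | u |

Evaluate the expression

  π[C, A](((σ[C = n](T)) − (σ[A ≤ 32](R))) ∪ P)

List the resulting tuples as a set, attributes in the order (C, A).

Filtering on C = n leaves {(22, n), (37, n)}.
Filtering on A ≤ 32 leaves {(13, n), (16, s), (16, t), (19, d), (19, q), (21, y), (22, u), (30, p), (30, u), (30, v), (31, x), (32, y), (4, w), (9, z)}.
Difference: {(22, n), (37, n)} with {(13, n), (16, s), (16, t), (19, d), (19, q), (21, y), (22, u), (30, p), (30, u), (30, v), (31, x), (32, y), (4, w), (9, z)} → {(22, n), (37, n)}
Union: {(22, n), (37, n)} with {(1, d), (13, x), (19, s), (24, r), (25, x), (3, u)} → {(1, d), (13, x), (19, s), (22, n), (24, r), (25, x), (3, u), (37, n)}
Projecting to C, A: {(d, 1), (n, 22), (n, 37), (r, 24), (s, 19), (u, 3), (x, 13), (x, 25)}

{(d, 1), (n, 22), (n, 37), (r, 24), (s, 19), (u, 3), (x, 13), (x, 25)}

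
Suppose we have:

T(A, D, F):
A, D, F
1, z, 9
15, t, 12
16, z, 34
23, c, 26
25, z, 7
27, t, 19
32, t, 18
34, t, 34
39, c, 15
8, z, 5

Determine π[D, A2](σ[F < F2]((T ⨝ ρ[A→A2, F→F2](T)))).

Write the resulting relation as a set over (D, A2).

{(c, 23), (t, 27), (t, 32), (t, 34), (z, 1), (z, 16), (z, 25)}

ρ[A→A2, F→F2]: schema becomes (A2, D, F2); tuples unchanged.
Joining T and ρ[A→A2, F→F2](T) on D yields {(1, z, 9, 1, 9), (1, z, 9, 16, 34), (1, z, 9, 25, 7), (1, z, 9, 8, 5), (15, t, 12, 15, 12), (15, t, 12, 27, 19), (15, t, 12, 32, 18), (15, t, 12, 34, 34), (16, z, 34, 1, 9), (16, z, 34, 16, 34), (16, z, 34, 25, 7), (16, z, 34, 8, 5), (23, c, 26, 23, 26), (23, c, 26, 39, 15), (25, z, 7, 1, 9), (25, z, 7, 16, 34), (25, z, 7, 25, 7), (25, z, 7, 8, 5), (27, t, 19, 15, 12), (27, t, 19, 27, 19), (27, t, 19, 32, 18), (27, t, 19, 34, 34), (32, t, 18, 15, 12), (32, t, 18, 27, 19), (32, t, 18, 32, 18), (32, t, 18, 34, 34), (34, t, 34, 15, 12), (34, t, 34, 27, 19), (34, t, 34, 32, 18), (34, t, 34, 34, 34), (39, c, 15, 23, 26), (39, c, 15, 39, 15), (8, z, 5, 1, 9), (8, z, 5, 16, 34), (8, z, 5, 25, 7), (8, z, 5, 8, 5)}.
Apply σ_{F < F2}; surviving tuples: {(1, z, 9, 16, 34), (15, t, 12, 27, 19), (15, t, 12, 32, 18), (15, t, 12, 34, 34), (25, z, 7, 1, 9), (25, z, 7, 16, 34), (27, t, 19, 34, 34), (32, t, 18, 27, 19), (32, t, 18, 34, 34), (39, c, 15, 23, 26), (8, z, 5, 1, 9), (8, z, 5, 16, 34), (8, z, 5, 25, 7)}
π_{D, A2} gives {(c, 23), (t, 27), (t, 32), (t, 34), (z, 1), (z, 16), (z, 25)} (6 duplicate(s) eliminated).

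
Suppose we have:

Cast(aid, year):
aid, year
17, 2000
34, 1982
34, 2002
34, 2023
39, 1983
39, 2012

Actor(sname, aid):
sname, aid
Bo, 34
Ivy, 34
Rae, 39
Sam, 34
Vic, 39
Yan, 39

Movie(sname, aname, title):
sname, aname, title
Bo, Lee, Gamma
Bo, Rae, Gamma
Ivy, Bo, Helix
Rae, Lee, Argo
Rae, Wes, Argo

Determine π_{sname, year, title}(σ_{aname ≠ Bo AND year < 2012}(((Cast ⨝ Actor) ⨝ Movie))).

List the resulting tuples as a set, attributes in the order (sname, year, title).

{(Bo, 1982, Gamma), (Bo, 2002, Gamma), (Rae, 1983, Argo)}

Joining Cast and Actor on aid yields {(34, 1982, Bo), (34, 1982, Ivy), (34, 1982, Sam), (34, 2002, Bo), (34, 2002, Ivy), (34, 2002, Sam), (34, 2023, Bo), (34, 2023, Ivy), (34, 2023, Sam), (39, 1983, Rae), (39, 1983, Vic), (39, 1983, Yan), (39, 2012, Rae), (39, 2012, Vic), (39, 2012, Yan)}.
Joining (Cast ⨝ Actor) and Movie on sname yields {(34, 1982, Bo, Lee, Gamma), (34, 1982, Bo, Rae, Gamma), (34, 1982, Ivy, Bo, Helix), (34, 2002, Bo, Lee, Gamma), (34, 2002, Bo, Rae, Gamma), (34, 2002, Ivy, Bo, Helix), (34, 2023, Bo, Lee, Gamma), (34, 2023, Bo, Rae, Gamma), (34, 2023, Ivy, Bo, Helix), (39, 1983, Rae, Lee, Argo), (39, 1983, Rae, Wes, Argo), (39, 2012, Rae, Lee, Argo), (39, 2012, Rae, Wes, Argo)}.
Apply σ_{aname ≠ Bo AND year < 2012}; surviving tuples: {(34, 1982, Bo, Lee, Gamma), (34, 1982, Bo, Rae, Gamma), (34, 2002, Bo, Lee, Gamma), (34, 2002, Bo, Rae, Gamma), (39, 1983, Rae, Lee, Argo), (39, 1983, Rae, Wes, Argo)}
Keep only column(s) sname, year, title (3 duplicate(s) eliminated): {(Bo, 1982, Gamma), (Bo, 2002, Gamma), (Rae, 1983, Argo)}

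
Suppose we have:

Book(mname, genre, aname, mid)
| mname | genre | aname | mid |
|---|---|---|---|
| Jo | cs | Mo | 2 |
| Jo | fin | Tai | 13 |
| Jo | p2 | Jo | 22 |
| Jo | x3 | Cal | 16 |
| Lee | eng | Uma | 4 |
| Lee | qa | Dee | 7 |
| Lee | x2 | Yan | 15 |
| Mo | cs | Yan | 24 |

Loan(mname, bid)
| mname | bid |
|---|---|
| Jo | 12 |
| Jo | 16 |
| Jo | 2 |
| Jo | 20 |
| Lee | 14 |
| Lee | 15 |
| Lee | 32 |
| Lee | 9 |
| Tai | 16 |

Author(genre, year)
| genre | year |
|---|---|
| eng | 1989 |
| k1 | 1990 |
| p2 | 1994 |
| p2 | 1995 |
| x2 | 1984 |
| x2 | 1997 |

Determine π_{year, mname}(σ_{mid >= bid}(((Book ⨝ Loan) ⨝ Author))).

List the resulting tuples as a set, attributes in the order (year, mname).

{(1984, Lee), (1994, Jo), (1995, Jo), (1997, Lee)}

Joining Book and Loan on mname yields {(Jo, cs, Mo, 2, 12), (Jo, cs, Mo, 2, 16), (Jo, cs, Mo, 2, 2), (Jo, cs, Mo, 2, 20), (Jo, fin, Tai, 13, 12), (Jo, fin, Tai, 13, 16), (Jo, fin, Tai, 13, 2), (Jo, fin, Tai, 13, 20), (Jo, p2, Jo, 22, 12), (Jo, p2, Jo, 22, 16), (Jo, p2, Jo, 22, 2), (Jo, p2, Jo, 22, 20), (Jo, x3, Cal, 16, 12), (Jo, x3, Cal, 16, 16), (Jo, x3, Cal, 16, 2), (Jo, x3, Cal, 16, 20), (Lee, eng, Uma, 4, 14), (Lee, eng, Uma, 4, 15), (Lee, eng, Uma, 4, 32), (Lee, eng, Uma, 4, 9), (Lee, qa, Dee, 7, 14), (Lee, qa, Dee, 7, 15), (Lee, qa, Dee, 7, 32), (Lee, qa, Dee, 7, 9), (Lee, x2, Yan, 15, 14), (Lee, x2, Yan, 15, 15), (Lee, x2, Yan, 15, 32), (Lee, x2, Yan, 15, 9)}.
Joining (Book ⨝ Loan) and Author on genre yields {(Jo, p2, Jo, 22, 12, 1994), (Jo, p2, Jo, 22, 12, 1995), (Jo, p2, Jo, 22, 16, 1994), (Jo, p2, Jo, 22, 16, 1995), (Jo, p2, Jo, 22, 2, 1994), (Jo, p2, Jo, 22, 2, 1995), (Jo, p2, Jo, 22, 20, 1994), (Jo, p2, Jo, 22, 20, 1995), (Lee, eng, Uma, 4, 14, 1989), (Lee, eng, Uma, 4, 15, 1989), (Lee, eng, Uma, 4, 32, 1989), (Lee, eng, Uma, 4, 9, 1989), (Lee, x2, Yan, 15, 14, 1984), (Lee, x2, Yan, 15, 14, 1997), (Lee, x2, Yan, 15, 15, 1984), (Lee, x2, Yan, 15, 15, 1997), (Lee, x2, Yan, 15, 32, 1984), (Lee, x2, Yan, 15, 32, 1997), (Lee, x2, Yan, 15, 9, 1984), (Lee, x2, Yan, 15, 9, 1997)}.
Selection mid >= bid: {(Jo, p2, Jo, 22, 12, 1994), (Jo, p2, Jo, 22, 12, 1995), (Jo, p2, Jo, 22, 16, 1994), (Jo, p2, Jo, 22, 16, 1995), (Jo, p2, Jo, 22, 2, 1994), (Jo, p2, Jo, 22, 2, 1995), (Jo, p2, Jo, 22, 20, 1994), (Jo, p2, Jo, 22, 20, 1995), (Lee, x2, Yan, 15, 14, 1984), (Lee, x2, Yan, 15, 14, 1997), (Lee, x2, Yan, 15, 15, 1984), (Lee, x2, Yan, 15, 15, 1997), (Lee, x2, Yan, 15, 9, 1984), (Lee, x2, Yan, 15, 9, 1997)}
Projecting to year, mname (10 duplicate(s) eliminated): {(1984, Lee), (1994, Jo), (1995, Jo), (1997, Lee)}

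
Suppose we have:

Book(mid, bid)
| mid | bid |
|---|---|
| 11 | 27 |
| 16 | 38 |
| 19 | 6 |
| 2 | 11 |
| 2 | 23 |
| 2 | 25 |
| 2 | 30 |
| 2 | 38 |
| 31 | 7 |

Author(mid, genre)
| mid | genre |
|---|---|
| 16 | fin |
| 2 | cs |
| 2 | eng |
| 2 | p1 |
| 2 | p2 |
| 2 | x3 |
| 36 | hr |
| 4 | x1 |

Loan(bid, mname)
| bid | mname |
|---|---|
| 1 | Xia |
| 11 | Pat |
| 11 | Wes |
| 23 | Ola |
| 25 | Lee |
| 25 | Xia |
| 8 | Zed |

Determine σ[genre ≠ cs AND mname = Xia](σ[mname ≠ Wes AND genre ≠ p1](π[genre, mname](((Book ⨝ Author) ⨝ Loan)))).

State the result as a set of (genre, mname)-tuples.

Joining Book and Author on mid yields {(16, 38, fin), (2, 11, cs), (2, 11, eng), (2, 11, p1), (2, 11, p2), (2, 11, x3), (2, 23, cs), (2, 23, eng), (2, 23, p1), (2, 23, p2), (2, 23, x3), (2, 25, cs), (2, 25, eng), (2, 25, p1), (2, 25, p2), (2, 25, x3), (2, 30, cs), (2, 30, eng), (2, 30, p1), (2, 30, p2), (2, 30, x3), (2, 38, cs), (2, 38, eng), (2, 38, p1), (2, 38, p2), (2, 38, x3)}.
Joining (Book ⨝ Author) and Loan on bid yields {(2, 11, cs, Pat), (2, 11, cs, Wes), (2, 11, eng, Pat), (2, 11, eng, Wes), (2, 11, p1, Pat), (2, 11, p1, Wes), (2, 11, p2, Pat), (2, 11, p2, Wes), (2, 11, x3, Pat), (2, 11, x3, Wes), (2, 23, cs, Ola), (2, 23, eng, Ola), (2, 23, p1, Ola), (2, 23, p2, Ola), (2, 23, x3, Ola), (2, 25, cs, Lee), (2, 25, cs, Xia), (2, 25, eng, Lee), (2, 25, eng, Xia), (2, 25, p1, Lee), (2, 25, p1, Xia), (2, 25, p2, Lee), (2, 25, p2, Xia), (2, 25, x3, Lee), (2, 25, x3, Xia)}.
π_{genre, mname} gives {(cs, Lee), (cs, Ola), (cs, Pat), (cs, Wes), (cs, Xia), (eng, Lee), (eng, Ola), (eng, Pat), (eng, Wes), (eng, Xia), (p1, Lee), (p1, Ola), (p1, Pat), (p1, Wes), (p1, Xia), (p2, Lee), (p2, Ola), (p2, Pat), (p2, Wes), (p2, Xia), (x3, Lee), (x3, Ola), (x3, Pat), (x3, Wes), (x3, Xia)}.
Selection mname ≠ Wes AND genre ≠ p1: {(cs, Lee), (cs, Ola), (cs, Pat), (cs, Xia), (eng, Lee), (eng, Ola), (eng, Pat), (eng, Xia), (p2, Lee), (p2, Ola), (p2, Pat), (p2, Xia), (x3, Lee), (x3, Ola), (x3, Pat), (x3, Xia)}
Selection genre ≠ cs AND mname = Xia: {(eng, Xia), (p2, Xia), (x3, Xia)}

{(eng, Xia), (p2, Xia), (x3, Xia)}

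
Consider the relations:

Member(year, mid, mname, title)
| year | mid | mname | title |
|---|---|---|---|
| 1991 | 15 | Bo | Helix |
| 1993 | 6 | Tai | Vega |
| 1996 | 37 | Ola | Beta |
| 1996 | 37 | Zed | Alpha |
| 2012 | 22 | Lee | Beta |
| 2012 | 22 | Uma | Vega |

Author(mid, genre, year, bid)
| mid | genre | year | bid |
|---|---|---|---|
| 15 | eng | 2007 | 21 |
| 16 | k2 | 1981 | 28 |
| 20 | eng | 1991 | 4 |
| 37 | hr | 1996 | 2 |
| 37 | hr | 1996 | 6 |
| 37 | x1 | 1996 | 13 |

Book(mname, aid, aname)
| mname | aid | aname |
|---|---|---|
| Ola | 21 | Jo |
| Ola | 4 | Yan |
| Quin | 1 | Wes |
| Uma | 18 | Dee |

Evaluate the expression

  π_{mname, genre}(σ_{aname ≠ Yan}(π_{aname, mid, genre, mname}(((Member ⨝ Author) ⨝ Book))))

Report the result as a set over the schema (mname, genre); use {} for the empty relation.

Joining Member and Author on year, mid yields {(1996, 37, Ola, Beta, hr, 2), (1996, 37, Ola, Beta, hr, 6), (1996, 37, Ola, Beta, x1, 13), (1996, 37, Zed, Alpha, hr, 2), (1996, 37, Zed, Alpha, hr, 6), (1996, 37, Zed, Alpha, x1, 13)}.
Joining (Member ⨝ Author) and Book on mname yields {(1996, 37, Ola, Beta, hr, 2, 21, Jo), (1996, 37, Ola, Beta, hr, 2, 4, Yan), (1996, 37, Ola, Beta, hr, 6, 21, Jo), (1996, 37, Ola, Beta, hr, 6, 4, Yan), (1996, 37, Ola, Beta, x1, 13, 21, Jo), (1996, 37, Ola, Beta, x1, 13, 4, Yan)}.
Projecting to aname, mid, genre, mname (2 duplicate(s) eliminated): {(Jo, 37, hr, Ola), (Jo, 37, x1, Ola), (Yan, 37, hr, Ola), (Yan, 37, x1, Ola)}
Selection aname ≠ Yan: {(Jo, 37, hr, Ola), (Jo, 37, x1, Ola)}
Projecting to mname, genre: {(Ola, hr), (Ola, x1)}

{(Ola, hr), (Ola, x1)}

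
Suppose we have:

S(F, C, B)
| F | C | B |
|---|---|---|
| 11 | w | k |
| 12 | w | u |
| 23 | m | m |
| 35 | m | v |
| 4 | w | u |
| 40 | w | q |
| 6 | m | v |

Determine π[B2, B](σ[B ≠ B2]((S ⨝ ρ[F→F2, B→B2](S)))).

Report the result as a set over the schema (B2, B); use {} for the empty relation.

{(k, q), (k, u), (m, v), (q, k), (q, u), (u, k), (u, q), (v, m)}

ρ[F→F2, B→B2]: schema becomes (F2, C, B2); tuples unchanged.
S ⋈ ρ[F→F2, B→B2](S) (natural join on C): {(11, w, k, 11, k), (11, w, k, 12, u), (11, w, k, 4, u), (11, w, k, 40, q), (12, w, u, 11, k), (12, w, u, 12, u), (12, w, u, 4, u), (12, w, u, 40, q), (23, m, m, 23, m), (23, m, m, 35, v), (23, m, m, 6, v), (35, m, v, 23, m), (35, m, v, 35, v), (35, m, v, 6, v), (4, w, u, 11, k), (4, w, u, 12, u), (4, w, u, 4, u), (4, w, u, 40, q), (40, w, q, 11, k), (40, w, q, 12, u), (40, w, q, 4, u), (40, w, q, 40, q), (6, m, v, 23, m), (6, m, v, 35, v), (6, m, v, 6, v)}
Apply σ_{B ≠ B2}; surviving tuples: {(11, w, k, 12, u), (11, w, k, 4, u), (11, w, k, 40, q), (12, w, u, 11, k), (12, w, u, 40, q), (23, m, m, 35, v), (23, m, m, 6, v), (35, m, v, 23, m), (4, w, u, 11, k), (4, w, u, 40, q), (40, w, q, 11, k), (40, w, q, 12, u), (40, w, q, 4, u), (6, m, v, 23, m)}
Projecting to B2, B (6 duplicate(s) eliminated): {(k, q), (k, u), (m, v), (q, k), (q, u), (u, k), (u, q), (v, m)}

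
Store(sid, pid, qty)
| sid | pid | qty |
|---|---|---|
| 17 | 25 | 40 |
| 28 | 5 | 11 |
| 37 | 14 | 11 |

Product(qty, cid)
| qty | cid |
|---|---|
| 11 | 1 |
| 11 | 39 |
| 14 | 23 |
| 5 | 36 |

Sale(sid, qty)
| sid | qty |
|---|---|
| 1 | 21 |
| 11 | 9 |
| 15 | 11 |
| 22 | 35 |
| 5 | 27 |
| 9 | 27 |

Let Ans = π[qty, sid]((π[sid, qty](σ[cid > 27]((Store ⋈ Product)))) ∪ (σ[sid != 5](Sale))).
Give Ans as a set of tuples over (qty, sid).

Natural join on qty: {(28, 5, 11, 1), (28, 5, 11, 39), (37, 14, 11, 1), (37, 14, 11, 39)}
Apply σ_{cid > 27}; surviving tuples: {(28, 5, 11, 39), (37, 14, 11, 39)}
Projecting to sid, qty: {(28, 11), (37, 11)}
Apply σ_{sid != 5}; surviving tuples: {(1, 21), (11, 9), (15, 11), (22, 35), (9, 27)}
Union: {(28, 11), (37, 11)} with {(1, 21), (11, 9), (15, 11), (22, 35), (9, 27)} → {(1, 21), (11, 9), (15, 11), (22, 35), (28, 11), (37, 11), (9, 27)}
Projecting to qty, sid: {(11, 15), (11, 28), (11, 37), (21, 1), (27, 9), (35, 22), (9, 11)}

{(11, 15), (11, 28), (11, 37), (21, 1), (27, 9), (35, 22), (9, 11)}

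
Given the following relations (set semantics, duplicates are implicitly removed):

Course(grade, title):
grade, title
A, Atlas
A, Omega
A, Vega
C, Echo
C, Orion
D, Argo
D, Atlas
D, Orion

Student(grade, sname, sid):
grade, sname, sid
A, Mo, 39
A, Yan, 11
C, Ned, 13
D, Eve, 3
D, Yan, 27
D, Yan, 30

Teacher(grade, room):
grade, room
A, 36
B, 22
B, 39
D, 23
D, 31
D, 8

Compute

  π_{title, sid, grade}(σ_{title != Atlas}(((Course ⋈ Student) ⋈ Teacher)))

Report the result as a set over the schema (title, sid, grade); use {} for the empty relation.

Joining Course and Student on grade yields {(A, Atlas, Mo, 39), (A, Atlas, Yan, 11), (A, Omega, Mo, 39), (A, Omega, Yan, 11), (A, Vega, Mo, 39), (A, Vega, Yan, 11), (C, Echo, Ned, 13), (C, Orion, Ned, 13), (D, Argo, Eve, 3), (D, Argo, Yan, 27), (D, Argo, Yan, 30), (D, Atlas, Eve, 3), (D, Atlas, Yan, 27), (D, Atlas, Yan, 30), (D, Orion, Eve, 3), (D, Orion, Yan, 27), (D, Orion, Yan, 30)}.
Joining (Course ⋈ Student) and Teacher on grade yields {(A, Atlas, Mo, 39, 36), (A, Atlas, Yan, 11, 36), (A, Omega, Mo, 39, 36), (A, Omega, Yan, 11, 36), (A, Vega, Mo, 39, 36), (A, Vega, Yan, 11, 36), (D, Argo, Eve, 3, 23), (D, Argo, Eve, 3, 31), (D, Argo, Eve, 3, 8), (D, Argo, Yan, 27, 23), (D, Argo, Yan, 27, 31), (D, Argo, Yan, 27, 8), (D, Argo, Yan, 30, 23), (D, Argo, Yan, 30, 31), (D, Argo, Yan, 30, 8), (D, Atlas, Eve, 3, 23), (D, Atlas, Eve, 3, 31), (D, Atlas, Eve, 3, 8), (D, Atlas, Yan, 27, 23), (D, Atlas, Yan, 27, 31), (D, Atlas, Yan, 27, 8), (D, Atlas, Yan, 30, 23), (D, Atlas, Yan, 30, 31), (D, Atlas, Yan, 30, 8), (D, Orion, Eve, 3, 23), (D, Orion, Eve, 3, 31), (D, Orion, Eve, 3, 8), (D, Orion, Yan, 27, 23), (D, Orion, Yan, 27, 31), (D, Orion, Yan, 27, 8), (D, Orion, Yan, 30, 23), (D, Orion, Yan, 30, 31), (D, Orion, Yan, 30, 8)}.
Filtering on title != Atlas leaves {(A, Omega, Mo, 39, 36), (A, Omega, Yan, 11, 36), (A, Vega, Mo, 39, 36), (A, Vega, Yan, 11, 36), (D, Argo, Eve, 3, 23), (D, Argo, Eve, 3, 31), (D, Argo, Eve, 3, 8), (D, Argo, Yan, 27, 23), (D, Argo, Yan, 27, 31), (D, Argo, Yan, 27, 8), (D, Argo, Yan, 30, 23), (D, Argo, Yan, 30, 31), (D, Argo, Yan, 30, 8), (D, Orion, Eve, 3, 23), (D, Orion, Eve, 3, 31), (D, Orion, Eve, 3, 8), (D, Orion, Yan, 27, 23), (D, Orion, Yan, 27, 31), (D, Orion, Yan, 27, 8), (D, Orion, Yan, 30, 23), (D, Orion, Yan, 30, 31), (D, Orion, Yan, 30, 8)}.
Projecting to title, sid, grade (12 duplicate(s) eliminated): {(Argo, 27, D), (Argo, 3, D), (Argo, 30, D), (Omega, 11, A), (Omega, 39, A), (Orion, 27, D), (Orion, 3, D), (Orion, 30, D), (Vega, 11, A), (Vega, 39, A)}

{(Argo, 27, D), (Argo, 3, D), (Argo, 30, D), (Omega, 11, A), (Omega, 39, A), (Orion, 27, D), (Orion, 3, D), (Orion, 30, D), (Vega, 11, A), (Vega, 39, A)}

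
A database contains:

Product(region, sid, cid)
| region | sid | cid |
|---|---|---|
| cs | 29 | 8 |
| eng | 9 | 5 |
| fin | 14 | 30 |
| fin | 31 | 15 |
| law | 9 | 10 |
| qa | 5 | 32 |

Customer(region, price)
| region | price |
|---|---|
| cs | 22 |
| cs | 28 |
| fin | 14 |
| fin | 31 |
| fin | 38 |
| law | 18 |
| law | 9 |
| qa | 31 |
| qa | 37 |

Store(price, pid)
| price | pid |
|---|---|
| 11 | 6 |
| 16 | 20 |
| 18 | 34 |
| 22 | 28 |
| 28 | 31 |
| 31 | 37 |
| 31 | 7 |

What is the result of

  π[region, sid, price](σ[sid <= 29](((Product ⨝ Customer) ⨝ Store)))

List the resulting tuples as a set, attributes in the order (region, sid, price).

Joining Product and Customer on region yields {(cs, 29, 8, 22), (cs, 29, 8, 28), (fin, 14, 30, 14), (fin, 14, 30, 31), (fin, 14, 30, 38), (fin, 31, 15, 14), (fin, 31, 15, 31), (fin, 31, 15, 38), (law, 9, 10, 18), (law, 9, 10, 9), (qa, 5, 32, 31), (qa, 5, 32, 37)}.
Joining (Product ⨝ Customer) and Store on price yields {(cs, 29, 8, 22, 28), (cs, 29, 8, 28, 31), (fin, 14, 30, 31, 37), (fin, 14, 30, 31, 7), (fin, 31, 15, 31, 37), (fin, 31, 15, 31, 7), (law, 9, 10, 18, 34), (qa, 5, 32, 31, 37), (qa, 5, 32, 31, 7)}.
σ[sid <= 29]: keep tuples satisfying sid <= 29 → {(cs, 29, 8, 22, 28), (cs, 29, 8, 28, 31), (fin, 14, 30, 31, 37), (fin, 14, 30, 31, 7), (law, 9, 10, 18, 34), (qa, 5, 32, 31, 37), (qa, 5, 32, 31, 7)}
π_{region, sid, price} gives {(cs, 29, 22), (cs, 29, 28), (fin, 14, 31), (law, 9, 18), (qa, 5, 31)} (2 duplicate(s) eliminated).

{(cs, 29, 22), (cs, 29, 28), (fin, 14, 31), (law, 9, 18), (qa, 5, 31)}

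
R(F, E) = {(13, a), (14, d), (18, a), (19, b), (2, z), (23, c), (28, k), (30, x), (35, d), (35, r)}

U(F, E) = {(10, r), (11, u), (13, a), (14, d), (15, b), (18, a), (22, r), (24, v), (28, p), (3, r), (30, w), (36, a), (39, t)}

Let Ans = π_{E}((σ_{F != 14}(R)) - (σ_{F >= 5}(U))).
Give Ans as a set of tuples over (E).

{b, c, d, k, r, x, z}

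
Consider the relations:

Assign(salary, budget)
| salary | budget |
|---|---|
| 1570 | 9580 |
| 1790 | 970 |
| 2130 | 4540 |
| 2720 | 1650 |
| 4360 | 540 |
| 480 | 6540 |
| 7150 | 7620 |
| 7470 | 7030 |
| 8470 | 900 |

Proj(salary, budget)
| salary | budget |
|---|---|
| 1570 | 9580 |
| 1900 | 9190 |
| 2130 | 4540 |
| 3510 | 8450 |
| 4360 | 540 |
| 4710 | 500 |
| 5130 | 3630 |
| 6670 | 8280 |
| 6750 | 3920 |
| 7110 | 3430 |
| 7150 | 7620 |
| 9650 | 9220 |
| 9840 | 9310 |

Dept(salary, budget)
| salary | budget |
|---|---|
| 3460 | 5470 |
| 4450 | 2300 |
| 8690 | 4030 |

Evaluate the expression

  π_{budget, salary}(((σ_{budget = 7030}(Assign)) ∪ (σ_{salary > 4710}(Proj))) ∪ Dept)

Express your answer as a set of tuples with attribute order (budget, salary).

{(2300, 4450), (3430, 7110), (3630, 5130), (3920, 6750), (4030, 8690), (5470, 3460), (7030, 7470), (7620, 7150), (8280, 6670), (9220, 9650), (9310, 9840)}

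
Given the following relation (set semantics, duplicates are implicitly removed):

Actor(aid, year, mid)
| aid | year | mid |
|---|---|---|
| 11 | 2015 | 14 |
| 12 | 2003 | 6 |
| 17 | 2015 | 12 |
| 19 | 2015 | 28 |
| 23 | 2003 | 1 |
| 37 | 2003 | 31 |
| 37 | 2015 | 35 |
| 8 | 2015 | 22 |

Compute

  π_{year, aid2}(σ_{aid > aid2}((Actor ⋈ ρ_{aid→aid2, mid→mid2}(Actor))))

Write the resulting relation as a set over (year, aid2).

ρ[aid→aid2, mid→mid2]: schema becomes (aid2, year, mid2); tuples unchanged.
Actor ⋈ ρ_{aid→aid2, mid→mid2}(Actor) (natural join on year): {(11, 2015, 14, 11, 14), (11, 2015, 14, 17, 12), (11, 2015, 14, 19, 28), (11, 2015, 14, 37, 35), (11, 2015, 14, 8, 22), (12, 2003, 6, 12, 6), (12, 2003, 6, 23, 1), (12, 2003, 6, 37, 31), (17, 2015, 12, 11, 14), (17, 2015, 12, 17, 12), (17, 2015, 12, 19, 28), (17, 2015, 12, 37, 35), (17, 2015, 12, 8, 22), (19, 2015, 28, 11, 14), (19, 2015, 28, 17, 12), (19, 2015, 28, 19, 28), (19, 2015, 28, 37, 35), (19, 2015, 28, 8, 22), (23, 2003, 1, 12, 6), (23, 2003, 1, 23, 1), (23, 2003, 1, 37, 31), (37, 2003, 31, 12, 6), (37, 2003, 31, 23, 1), (37, 2003, 31, 37, 31), (37, 2015, 35, 11, 14), (37, 2015, 35, 17, 12), (37, 2015, 35, 19, 28), (37, 2015, 35, 37, 35), (37, 2015, 35, 8, 22), (8, 2015, 22, 11, 14), (8, 2015, 22, 17, 12), (8, 2015, 22, 19, 28), (8, 2015, 22, 37, 35), (8, 2015, 22, 8, 22)}
σ[aid > aid2]: keep tuples satisfying aid > aid2 → {(11, 2015, 14, 8, 22), (17, 2015, 12, 11, 14), (17, 2015, 12, 8, 22), (19, 2015, 28, 11, 14), (19, 2015, 28, 17, 12), (19, 2015, 28, 8, 22), (23, 2003, 1, 12, 6), (37, 2003, 31, 12, 6), (37, 2003, 31, 23, 1), (37, 2015, 35, 11, 14), (37, 2015, 35, 17, 12), (37, 2015, 35, 19, 28), (37, 2015, 35, 8, 22)}
π_{year, aid2} gives {(2003, 12), (2003, 23), (2015, 11), (2015, 17), (2015, 19), (2015, 8)} (7 duplicate(s) eliminated).

{(2003, 12), (2003, 23), (2015, 11), (2015, 17), (2015, 19), (2015, 8)}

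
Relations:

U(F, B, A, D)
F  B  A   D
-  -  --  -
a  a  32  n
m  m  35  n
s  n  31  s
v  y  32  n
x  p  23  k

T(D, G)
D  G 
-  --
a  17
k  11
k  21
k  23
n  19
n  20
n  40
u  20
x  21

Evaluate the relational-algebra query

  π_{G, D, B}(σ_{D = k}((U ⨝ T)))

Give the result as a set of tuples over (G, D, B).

U ⋈ T (natural join on D): {(a, a, 32, n, 19), (a, a, 32, n, 20), (a, a, 32, n, 40), (m, m, 35, n, 19), (m, m, 35, n, 20), (m, m, 35, n, 40), (v, y, 32, n, 19), (v, y, 32, n, 20), (v, y, 32, n, 40), (x, p, 23, k, 11), (x, p, 23, k, 21), (x, p, 23, k, 23)}
Apply σ_{D = k}; surviving tuples: {(x, p, 23, k, 11), (x, p, 23, k, 21), (x, p, 23, k, 23)}
Keep only column(s) G, D, B: {(11, k, p), (21, k, p), (23, k, p)}

{(11, k, p), (21, k, p), (23, k, p)}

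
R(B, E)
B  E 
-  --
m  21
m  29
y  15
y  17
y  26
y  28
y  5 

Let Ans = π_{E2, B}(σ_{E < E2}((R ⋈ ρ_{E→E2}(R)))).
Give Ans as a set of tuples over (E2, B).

{(15, y), (17, y), (26, y), (28, y), (29, m)}

ρ[E→E2]: schema becomes (B, E2); tuples unchanged.
R ⋈ ρ_{E→E2}(R) (natural join on B): {(m, 21, 21), (m, 21, 29), (m, 29, 21), (m, 29, 29), (y, 15, 15), (y, 15, 17), (y, 15, 26), (y, 15, 28), (y, 15, 5), (y, 17, 15), (y, 17, 17), (y, 17, 26), (y, 17, 28), (y, 17, 5), (y, 26, 15), (y, 26, 17), (y, 26, 26), (y, 26, 28), (y, 26, 5), (y, 28, 15), (y, 28, 17), (y, 28, 26), (y, 28, 28), (y, 28, 5), (y, 5, 15), (y, 5, 17), (y, 5, 26), (y, 5, 28), (y, 5, 5)}
Selection E < E2: {(m, 21, 29), (y, 15, 17), (y, 15, 26), (y, 15, 28), (y, 17, 26), (y, 17, 28), (y, 26, 28), (y, 5, 15), (y, 5, 17), (y, 5, 26), (y, 5, 28)}
π[E2, B]: project onto (E2, B) (6 duplicate(s) eliminated) → {(15, y), (17, y), (26, y), (28, y), (29, m)}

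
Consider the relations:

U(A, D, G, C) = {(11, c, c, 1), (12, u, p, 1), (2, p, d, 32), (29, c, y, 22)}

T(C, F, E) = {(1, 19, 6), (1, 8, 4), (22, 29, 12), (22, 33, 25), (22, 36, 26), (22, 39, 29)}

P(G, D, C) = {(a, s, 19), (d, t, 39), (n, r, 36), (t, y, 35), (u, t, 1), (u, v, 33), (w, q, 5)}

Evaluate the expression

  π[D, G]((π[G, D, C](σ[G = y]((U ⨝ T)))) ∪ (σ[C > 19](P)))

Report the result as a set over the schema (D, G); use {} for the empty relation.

{(c, y), (r, n), (t, d), (v, u), (y, t)}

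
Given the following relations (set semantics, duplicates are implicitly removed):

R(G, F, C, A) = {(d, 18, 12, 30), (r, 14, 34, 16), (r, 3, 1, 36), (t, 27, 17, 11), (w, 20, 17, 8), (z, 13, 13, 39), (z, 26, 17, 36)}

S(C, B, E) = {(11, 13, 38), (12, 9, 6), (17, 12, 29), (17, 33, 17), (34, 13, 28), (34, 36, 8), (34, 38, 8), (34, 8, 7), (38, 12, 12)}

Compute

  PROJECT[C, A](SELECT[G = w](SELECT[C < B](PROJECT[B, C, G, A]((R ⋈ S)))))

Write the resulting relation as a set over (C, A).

R ⋈ S (natural join on C): {(d, 18, 12, 30, 9, 6), (r, 14, 34, 16, 13, 28), (r, 14, 34, 16, 36, 8), (r, 14, 34, 16, 38, 8), (r, 14, 34, 16, 8, 7), (t, 27, 17, 11, 12, 29), (t, 27, 17, 11, 33, 17), (w, 20, 17, 8, 12, 29), (w, 20, 17, 8, 33, 17), (z, 26, 17, 36, 12, 29), (z, 26, 17, 36, 33, 17)}
π[B, C, G, A]: project onto (B, C, G, A) → {(12, 17, t, 11), (12, 17, w, 8), (12, 17, z, 36), (13, 34, r, 16), (33, 17, t, 11), (33, 17, w, 8), (33, 17, z, 36), (36, 34, r, 16), (38, 34, r, 16), (8, 34, r, 16), (9, 12, d, 30)}
σ[C < B]: keep tuples satisfying C < B → {(33, 17, t, 11), (33, 17, w, 8), (33, 17, z, 36), (36, 34, r, 16), (38, 34, r, 16)}
σ[G = w]: keep tuples satisfying G = w → {(33, 17, w, 8)}
π[C, A]: project onto (C, A) → {(17, 8)}

{(17, 8)}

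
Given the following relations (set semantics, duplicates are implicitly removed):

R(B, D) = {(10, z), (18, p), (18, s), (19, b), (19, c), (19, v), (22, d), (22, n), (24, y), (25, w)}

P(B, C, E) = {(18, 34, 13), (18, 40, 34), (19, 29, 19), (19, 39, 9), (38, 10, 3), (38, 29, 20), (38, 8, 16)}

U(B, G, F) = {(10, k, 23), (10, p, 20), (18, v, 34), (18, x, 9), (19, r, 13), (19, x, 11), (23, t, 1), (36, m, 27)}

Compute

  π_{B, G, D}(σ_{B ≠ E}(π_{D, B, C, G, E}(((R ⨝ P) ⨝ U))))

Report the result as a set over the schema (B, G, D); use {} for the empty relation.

{(18, v, p), (18, v, s), (18, x, p), (18, x, s), (19, r, b), (19, r, c), (19, r, v), (19, x, b), (19, x, c), (19, x, v)}

Joining R and P on B yields {(18, p, 34, 13), (18, p, 40, 34), (18, s, 34, 13), (18, s, 40, 34), (19, b, 29, 19), (19, b, 39, 9), (19, c, 29, 19), (19, c, 39, 9), (19, v, 29, 19), (19, v, 39, 9)}.
Joining (R ⨝ P) and U on B yields {(18, p, 34, 13, v, 34), (18, p, 34, 13, x, 9), (18, p, 40, 34, v, 34), (18, p, 40, 34, x, 9), (18, s, 34, 13, v, 34), (18, s, 34, 13, x, 9), (18, s, 40, 34, v, 34), (18, s, 40, 34, x, 9), (19, b, 29, 19, r, 13), (19, b, 29, 19, x, 11), (19, b, 39, 9, r, 13), (19, b, 39, 9, x, 11), (19, c, 29, 19, r, 13), (19, c, 29, 19, x, 11), (19, c, 39, 9, r, 13), (19, c, 39, 9, x, 11), (19, v, 29, 19, r, 13), (19, v, 29, 19, x, 11), (19, v, 39, 9, r, 13), (19, v, 39, 9, x, 11)}.
Projecting to D, B, C, G, E: {(b, 19, 29, r, 19), (b, 19, 29, x, 19), (b, 19, 39, r, 9), (b, 19, 39, x, 9), (c, 19, 29, r, 19), (c, 19, 29, x, 19), (c, 19, 39, r, 9), (c, 19, 39, x, 9), (p, 18, 34, v, 13), (p, 18, 34, x, 13), (p, 18, 40, v, 34), (p, 18, 40, x, 34), (s, 18, 34, v, 13), (s, 18, 34, x, 13), (s, 18, 40, v, 34), (s, 18, 40, x, 34), (v, 19, 29, r, 19), (v, 19, 29, x, 19), (v, 19, 39, r, 9), (v, 19, 39, x, 9)}
Selection B ≠ E: {(b, 19, 39, r, 9), (b, 19, 39, x, 9), (c, 19, 39, r, 9), (c, 19, 39, x, 9), (p, 18, 34, v, 13), (p, 18, 34, x, 13), (p, 18, 40, v, 34), (p, 18, 40, x, 34), (s, 18, 34, v, 13), (s, 18, 34, x, 13), (s, 18, 40, v, 34), (s, 18, 40, x, 34), (v, 19, 39, r, 9), (v, 19, 39, x, 9)}
Projecting to B, G, D (4 duplicate(s) eliminated): {(18, v, p), (18, v, s), (18, x, p), (18, x, s), (19, r, b), (19, r, c), (19, r, v), (19, x, b), (19, x, c), (19, x, v)}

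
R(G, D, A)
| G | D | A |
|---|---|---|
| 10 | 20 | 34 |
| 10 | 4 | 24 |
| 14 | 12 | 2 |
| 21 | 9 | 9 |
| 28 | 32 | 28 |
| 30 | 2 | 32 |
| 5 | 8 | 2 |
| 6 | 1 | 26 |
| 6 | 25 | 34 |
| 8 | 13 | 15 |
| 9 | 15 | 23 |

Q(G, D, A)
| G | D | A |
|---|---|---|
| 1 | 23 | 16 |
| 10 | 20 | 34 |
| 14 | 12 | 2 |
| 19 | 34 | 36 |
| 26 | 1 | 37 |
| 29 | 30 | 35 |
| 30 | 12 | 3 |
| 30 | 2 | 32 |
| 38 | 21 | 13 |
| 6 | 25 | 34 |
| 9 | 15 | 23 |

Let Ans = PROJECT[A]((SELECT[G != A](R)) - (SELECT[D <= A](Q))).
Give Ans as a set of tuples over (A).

Selection G != A: {(10, 20, 34), (10, 4, 24), (14, 12, 2), (21, 9, 9), (30, 2, 32), (5, 8, 2), (6, 1, 26), (6, 25, 34), (8, 13, 15), (9, 15, 23)}
Selection D <= A: {(10, 20, 34), (19, 34, 36), (26, 1, 37), (29, 30, 35), (30, 2, 32), (6, 25, 34), (9, 15, 23)}
Difference: {(10, 20, 34), (10, 4, 24), (14, 12, 2), (21, 9, 9), (30, 2, 32), (5, 8, 2), (6, 1, 26), (6, 25, 34), (8, 13, 15), (9, 15, 23)} with {(10, 20, 34), (19, 34, 36), (26, 1, 37), (29, 30, 35), (30, 2, 32), (6, 25, 34), (9, 15, 23)} → {(10, 4, 24), (14, 12, 2), (21, 9, 9), (5, 8, 2), (6, 1, 26), (8, 13, 15)}
Projecting to A (1 duplicate(s) eliminated): {15, 2, 24, 26, 9}

{15, 2, 24, 26, 9}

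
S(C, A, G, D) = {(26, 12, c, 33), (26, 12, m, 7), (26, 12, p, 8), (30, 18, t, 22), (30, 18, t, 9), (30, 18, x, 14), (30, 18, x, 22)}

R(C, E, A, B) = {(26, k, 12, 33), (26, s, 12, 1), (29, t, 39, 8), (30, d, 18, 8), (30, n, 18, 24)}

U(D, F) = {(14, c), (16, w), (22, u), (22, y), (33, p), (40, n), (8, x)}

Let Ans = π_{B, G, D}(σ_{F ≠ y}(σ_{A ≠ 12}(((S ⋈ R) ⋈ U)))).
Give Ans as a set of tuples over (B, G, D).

Joining S and R on C, A yields {(26, 12, c, 33, k, 33), (26, 12, c, 33, s, 1), (26, 12, m, 7, k, 33), (26, 12, m, 7, s, 1), (26, 12, p, 8, k, 33), (26, 12, p, 8, s, 1), (30, 18, t, 22, d, 8), (30, 18, t, 22, n, 24), (30, 18, t, 9, d, 8), (30, 18, t, 9, n, 24), (30, 18, x, 14, d, 8), (30, 18, x, 14, n, 24), (30, 18, x, 22, d, 8), (30, 18, x, 22, n, 24)}.
Joining (S ⋈ R) and U on D yields {(26, 12, c, 33, k, 33, p), (26, 12, c, 33, s, 1, p), (26, 12, p, 8, k, 33, x), (26, 12, p, 8, s, 1, x), (30, 18, t, 22, d, 8, u), (30, 18, t, 22, d, 8, y), (30, 18, t, 22, n, 24, u), (30, 18, t, 22, n, 24, y), (30, 18, x, 14, d, 8, c), (30, 18, x, 14, n, 24, c), (30, 18, x, 22, d, 8, u), (30, 18, x, 22, d, 8, y), (30, 18, x, 22, n, 24, u), (30, 18, x, 22, n, 24, y)}.
Filtering on A ≠ 12 leaves {(30, 18, t, 22, d, 8, u), (30, 18, t, 22, d, 8, y), (30, 18, t, 22, n, 24, u), (30, 18, t, 22, n, 24, y), (30, 18, x, 14, d, 8, c), (30, 18, x, 14, n, 24, c), (30, 18, x, 22, d, 8, u), (30, 18, x, 22, d, 8, y), (30, 18, x, 22, n, 24, u), (30, 18, x, 22, n, 24, y)}.
Filtering on F ≠ y leaves {(30, 18, t, 22, d, 8, u), (30, 18, t, 22, n, 24, u), (30, 18, x, 14, d, 8, c), (30, 18, x, 14, n, 24, c), (30, 18, x, 22, d, 8, u), (30, 18, x, 22, n, 24, u)}.
π[B, G, D]: project onto (B, G, D) → {(24, t, 22), (24, x, 14), (24, x, 22), (8, t, 22), (8, x, 14), (8, x, 22)}

{(24, t, 22), (24, x, 14), (24, x, 22), (8, t, 22), (8, x, 14), (8, x, 22)}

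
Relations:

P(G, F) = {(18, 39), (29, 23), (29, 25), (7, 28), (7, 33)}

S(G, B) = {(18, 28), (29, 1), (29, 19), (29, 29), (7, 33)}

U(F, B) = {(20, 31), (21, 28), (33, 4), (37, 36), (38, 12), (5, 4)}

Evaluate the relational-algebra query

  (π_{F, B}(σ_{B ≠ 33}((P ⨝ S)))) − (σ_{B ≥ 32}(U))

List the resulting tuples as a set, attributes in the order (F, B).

Natural join on G: {(18, 39, 28), (29, 23, 1), (29, 23, 19), (29, 23, 29), (29, 25, 1), (29, 25, 19), (29, 25, 29), (7, 28, 33), (7, 33, 33)}
Apply σ_{B ≠ 33}; surviving tuples: {(18, 39, 28), (29, 23, 1), (29, 23, 19), (29, 23, 29), (29, 25, 1), (29, 25, 19), (29, 25, 29)}
π_{F, B} gives {(23, 1), (23, 19), (23, 29), (25, 1), (25, 19), (25, 29), (39, 28)}.
Apply σ_{B ≥ 32}; surviving tuples: {(37, 36)}
Taking the difference: {(23, 1), (23, 19), (23, 29), (25, 1), (25, 19), (25, 29), (39, 28)}

{(23, 1), (23, 19), (23, 29), (25, 1), (25, 19), (25, 29), (39, 28)}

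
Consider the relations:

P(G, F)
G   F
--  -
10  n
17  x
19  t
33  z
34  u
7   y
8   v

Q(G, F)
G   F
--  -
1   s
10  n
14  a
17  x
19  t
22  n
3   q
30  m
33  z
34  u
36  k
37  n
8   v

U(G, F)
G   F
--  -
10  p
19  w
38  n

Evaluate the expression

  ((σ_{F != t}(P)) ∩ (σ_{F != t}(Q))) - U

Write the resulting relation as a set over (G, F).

{(10, n), (17, x), (33, z), (34, u), (8, v)}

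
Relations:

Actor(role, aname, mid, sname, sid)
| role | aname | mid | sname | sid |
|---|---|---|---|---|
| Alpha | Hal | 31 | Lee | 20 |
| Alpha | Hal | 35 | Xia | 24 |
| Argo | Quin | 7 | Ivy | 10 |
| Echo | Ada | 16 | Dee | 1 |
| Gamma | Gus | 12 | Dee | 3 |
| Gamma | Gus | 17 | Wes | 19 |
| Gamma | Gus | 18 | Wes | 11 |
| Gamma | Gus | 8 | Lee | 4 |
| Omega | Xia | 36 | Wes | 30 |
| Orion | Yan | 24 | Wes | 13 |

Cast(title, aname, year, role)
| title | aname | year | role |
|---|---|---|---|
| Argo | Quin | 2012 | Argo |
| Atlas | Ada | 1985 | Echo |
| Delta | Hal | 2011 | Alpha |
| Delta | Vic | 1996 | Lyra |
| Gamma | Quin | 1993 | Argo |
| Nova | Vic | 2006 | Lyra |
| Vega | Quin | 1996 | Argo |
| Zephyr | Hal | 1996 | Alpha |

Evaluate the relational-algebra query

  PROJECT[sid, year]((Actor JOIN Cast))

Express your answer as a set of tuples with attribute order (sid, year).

Actor ⋈ Cast (natural join on role, aname): {(Alpha, Hal, 31, Lee, 20, Delta, 2011), (Alpha, Hal, 31, Lee, 20, Zephyr, 1996), (Alpha, Hal, 35, Xia, 24, Delta, 2011), (Alpha, Hal, 35, Xia, 24, Zephyr, 1996), (Argo, Quin, 7, Ivy, 10, Argo, 2012), (Argo, Quin, 7, Ivy, 10, Gamma, 1993), (Argo, Quin, 7, Ivy, 10, Vega, 1996), (Echo, Ada, 16, Dee, 1, Atlas, 1985)}
Projecting to sid, year: {(1, 1985), (10, 1993), (10, 1996), (10, 2012), (20, 1996), (20, 2011), (24, 1996), (24, 2011)}

{(1, 1985), (10, 1993), (10, 1996), (10, 2012), (20, 1996), (20, 2011), (24, 1996), (24, 2011)}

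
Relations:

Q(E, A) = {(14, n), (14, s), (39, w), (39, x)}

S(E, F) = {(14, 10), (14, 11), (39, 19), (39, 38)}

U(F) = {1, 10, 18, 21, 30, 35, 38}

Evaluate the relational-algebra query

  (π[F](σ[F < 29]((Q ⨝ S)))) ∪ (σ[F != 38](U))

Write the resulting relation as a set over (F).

{1, 10, 11, 18, 19, 21, 30, 35}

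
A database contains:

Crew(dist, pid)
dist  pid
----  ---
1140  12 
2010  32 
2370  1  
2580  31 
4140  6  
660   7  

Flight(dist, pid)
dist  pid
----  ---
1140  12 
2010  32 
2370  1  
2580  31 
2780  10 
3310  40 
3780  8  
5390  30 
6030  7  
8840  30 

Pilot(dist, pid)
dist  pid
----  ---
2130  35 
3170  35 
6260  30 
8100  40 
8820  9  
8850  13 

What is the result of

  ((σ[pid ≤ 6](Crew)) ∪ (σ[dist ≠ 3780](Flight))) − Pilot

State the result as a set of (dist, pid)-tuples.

{(1140, 12), (2010, 32), (2370, 1), (2580, 31), (2780, 10), (3310, 40), (4140, 6), (5390, 30), (6030, 7), (8840, 30)}

Selection pid ≤ 6: {(2370, 1), (4140, 6)}
Selection dist ≠ 3780: {(1140, 12), (2010, 32), (2370, 1), (2580, 31), (2780, 10), (3310, 40), (5390, 30), (6030, 7), (8840, 30)}
Union: {(2370, 1), (4140, 6)} with {(1140, 12), (2010, 32), (2370, 1), (2580, 31), (2780, 10), (3310, 40), (5390, 30), (6030, 7), (8840, 30)} → {(1140, 12), (2010, 32), (2370, 1), (2580, 31), (2780, 10), (3310, 40), (4140, 6), (5390, 30), (6030, 7), (8840, 30)}
Difference: {(1140, 12), (2010, 32), (2370, 1), (2580, 31), (2780, 10), (3310, 40), (4140, 6), (5390, 30), (6030, 7), (8840, 30)} with {(2130, 35), (3170, 35), (6260, 30), (8100, 40), (8820, 9), (8850, 13)} → {(1140, 12), (2010, 32), (2370, 1), (2580, 31), (2780, 10), (3310, 40), (4140, 6), (5390, 30), (6030, 7), (8840, 30)}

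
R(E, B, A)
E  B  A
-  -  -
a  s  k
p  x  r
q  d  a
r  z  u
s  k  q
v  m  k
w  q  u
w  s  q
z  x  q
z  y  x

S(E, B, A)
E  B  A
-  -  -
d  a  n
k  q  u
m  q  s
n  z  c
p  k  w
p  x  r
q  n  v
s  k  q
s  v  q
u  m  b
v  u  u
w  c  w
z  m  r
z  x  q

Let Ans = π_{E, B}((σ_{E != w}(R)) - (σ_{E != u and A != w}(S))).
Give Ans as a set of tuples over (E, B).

σ[E != w]: keep tuples satisfying E != w → {(a, s, k), (p, x, r), (q, d, a), (r, z, u), (s, k, q), (v, m, k), (z, x, q), (z, y, x)}
σ[E != u and A != w]: keep tuples satisfying E != u and A != w → {(d, a, n), (k, q, u), (m, q, s), (n, z, c), (p, x, r), (q, n, v), (s, k, q), (s, v, q), (v, u, u), (z, m, r), (z, x, q)}
Taking the difference: {(a, s, k), (q, d, a), (r, z, u), (v, m, k), (z, y, x)}
π[E, B]: project onto (E, B) → {(a, s), (q, d), (r, z), (v, m), (z, y)}

{(a, s), (q, d), (r, z), (v, m), (z, y)}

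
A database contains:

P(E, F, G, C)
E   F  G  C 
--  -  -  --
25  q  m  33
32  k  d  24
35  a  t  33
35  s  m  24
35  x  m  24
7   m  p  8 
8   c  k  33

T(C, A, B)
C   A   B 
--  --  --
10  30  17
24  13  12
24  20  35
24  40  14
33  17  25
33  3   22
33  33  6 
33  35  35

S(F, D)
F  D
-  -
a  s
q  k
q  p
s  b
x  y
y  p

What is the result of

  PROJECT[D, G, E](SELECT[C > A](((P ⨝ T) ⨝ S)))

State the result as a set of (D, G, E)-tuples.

{(b, m, 35), (k, m, 25), (p, m, 25), (s, t, 35), (y, m, 35)}

P ⋈ T (natural join on C): {(25, q, m, 33, 17, 25), (25, q, m, 33, 3, 22), (25, q, m, 33, 33, 6), (25, q, m, 33, 35, 35), (32, k, d, 24, 13, 12), (32, k, d, 24, 20, 35), (32, k, d, 24, 40, 14), (35, a, t, 33, 17, 25), (35, a, t, 33, 3, 22), (35, a, t, 33, 33, 6), (35, a, t, 33, 35, 35), (35, s, m, 24, 13, 12), (35, s, m, 24, 20, 35), (35, s, m, 24, 40, 14), (35, x, m, 24, 13, 12), (35, x, m, 24, 20, 35), (35, x, m, 24, 40, 14), (8, c, k, 33, 17, 25), (8, c, k, 33, 3, 22), (8, c, k, 33, 33, 6), (8, c, k, 33, 35, 35)}
(P ⨝ T) ⋈ S (natural join on F): {(25, q, m, 33, 17, 25, k), (25, q, m, 33, 17, 25, p), (25, q, m, 33, 3, 22, k), (25, q, m, 33, 3, 22, p), (25, q, m, 33, 33, 6, k), (25, q, m, 33, 33, 6, p), (25, q, m, 33, 35, 35, k), (25, q, m, 33, 35, 35, p), (35, a, t, 33, 17, 25, s), (35, a, t, 33, 3, 22, s), (35, a, t, 33, 33, 6, s), (35, a, t, 33, 35, 35, s), (35, s, m, 24, 13, 12, b), (35, s, m, 24, 20, 35, b), (35, s, m, 24, 40, 14, b), (35, x, m, 24, 13, 12, y), (35, x, m, 24, 20, 35, y), (35, x, m, 24, 40, 14, y)}
Selection C > A: {(25, q, m, 33, 17, 25, k), (25, q, m, 33, 17, 25, p), (25, q, m, 33, 3, 22, k), (25, q, m, 33, 3, 22, p), (35, a, t, 33, 17, 25, s), (35, a, t, 33, 3, 22, s), (35, s, m, 24, 13, 12, b), (35, s, m, 24, 20, 35, b), (35, x, m, 24, 13, 12, y), (35, x, m, 24, 20, 35, y)}
Projecting to D, G, E (5 duplicate(s) eliminated): {(b, m, 35), (k, m, 25), (p, m, 25), (s, t, 35), (y, m, 35)}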